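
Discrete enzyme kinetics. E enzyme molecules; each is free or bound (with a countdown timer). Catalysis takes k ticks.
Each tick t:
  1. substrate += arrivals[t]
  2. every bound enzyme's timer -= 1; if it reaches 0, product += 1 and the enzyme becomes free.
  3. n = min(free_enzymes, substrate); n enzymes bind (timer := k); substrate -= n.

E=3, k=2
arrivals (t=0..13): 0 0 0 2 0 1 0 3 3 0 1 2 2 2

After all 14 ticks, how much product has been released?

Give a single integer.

t=0: arr=0 -> substrate=0 bound=0 product=0
t=1: arr=0 -> substrate=0 bound=0 product=0
t=2: arr=0 -> substrate=0 bound=0 product=0
t=3: arr=2 -> substrate=0 bound=2 product=0
t=4: arr=0 -> substrate=0 bound=2 product=0
t=5: arr=1 -> substrate=0 bound=1 product=2
t=6: arr=0 -> substrate=0 bound=1 product=2
t=7: arr=3 -> substrate=0 bound=3 product=3
t=8: arr=3 -> substrate=3 bound=3 product=3
t=9: arr=0 -> substrate=0 bound=3 product=6
t=10: arr=1 -> substrate=1 bound=3 product=6
t=11: arr=2 -> substrate=0 bound=3 product=9
t=12: arr=2 -> substrate=2 bound=3 product=9
t=13: arr=2 -> substrate=1 bound=3 product=12

Answer: 12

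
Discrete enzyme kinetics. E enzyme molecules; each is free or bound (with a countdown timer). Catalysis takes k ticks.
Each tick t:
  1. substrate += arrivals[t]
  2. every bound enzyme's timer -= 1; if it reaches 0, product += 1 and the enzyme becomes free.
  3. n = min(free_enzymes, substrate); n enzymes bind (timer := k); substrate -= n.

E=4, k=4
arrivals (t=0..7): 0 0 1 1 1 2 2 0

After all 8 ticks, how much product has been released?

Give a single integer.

t=0: arr=0 -> substrate=0 bound=0 product=0
t=1: arr=0 -> substrate=0 bound=0 product=0
t=2: arr=1 -> substrate=0 bound=1 product=0
t=3: arr=1 -> substrate=0 bound=2 product=0
t=4: arr=1 -> substrate=0 bound=3 product=0
t=5: arr=2 -> substrate=1 bound=4 product=0
t=6: arr=2 -> substrate=2 bound=4 product=1
t=7: arr=0 -> substrate=1 bound=4 product=2

Answer: 2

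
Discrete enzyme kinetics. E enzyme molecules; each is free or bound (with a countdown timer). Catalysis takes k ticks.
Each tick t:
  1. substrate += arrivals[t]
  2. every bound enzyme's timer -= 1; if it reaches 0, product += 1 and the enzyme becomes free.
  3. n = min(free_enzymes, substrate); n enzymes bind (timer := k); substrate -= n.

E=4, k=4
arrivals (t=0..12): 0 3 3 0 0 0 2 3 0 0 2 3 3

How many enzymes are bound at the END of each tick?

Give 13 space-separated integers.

Answer: 0 3 4 4 4 3 4 4 4 4 4 4 4

Derivation:
t=0: arr=0 -> substrate=0 bound=0 product=0
t=1: arr=3 -> substrate=0 bound=3 product=0
t=2: arr=3 -> substrate=2 bound=4 product=0
t=3: arr=0 -> substrate=2 bound=4 product=0
t=4: arr=0 -> substrate=2 bound=4 product=0
t=5: arr=0 -> substrate=0 bound=3 product=3
t=6: arr=2 -> substrate=0 bound=4 product=4
t=7: arr=3 -> substrate=3 bound=4 product=4
t=8: arr=0 -> substrate=3 bound=4 product=4
t=9: arr=0 -> substrate=1 bound=4 product=6
t=10: arr=2 -> substrate=1 bound=4 product=8
t=11: arr=3 -> substrate=4 bound=4 product=8
t=12: arr=3 -> substrate=7 bound=4 product=8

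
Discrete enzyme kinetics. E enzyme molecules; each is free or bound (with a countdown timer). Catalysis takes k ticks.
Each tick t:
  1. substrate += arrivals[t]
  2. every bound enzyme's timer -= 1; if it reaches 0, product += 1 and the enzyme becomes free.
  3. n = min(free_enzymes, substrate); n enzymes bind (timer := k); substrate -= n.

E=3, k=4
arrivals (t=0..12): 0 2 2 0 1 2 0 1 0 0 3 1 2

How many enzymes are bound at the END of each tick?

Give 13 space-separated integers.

Answer: 0 2 3 3 3 3 3 3 3 3 3 3 3

Derivation:
t=0: arr=0 -> substrate=0 bound=0 product=0
t=1: arr=2 -> substrate=0 bound=2 product=0
t=2: arr=2 -> substrate=1 bound=3 product=0
t=3: arr=0 -> substrate=1 bound=3 product=0
t=4: arr=1 -> substrate=2 bound=3 product=0
t=5: arr=2 -> substrate=2 bound=3 product=2
t=6: arr=0 -> substrate=1 bound=3 product=3
t=7: arr=1 -> substrate=2 bound=3 product=3
t=8: arr=0 -> substrate=2 bound=3 product=3
t=9: arr=0 -> substrate=0 bound=3 product=5
t=10: arr=3 -> substrate=2 bound=3 product=6
t=11: arr=1 -> substrate=3 bound=3 product=6
t=12: arr=2 -> substrate=5 bound=3 product=6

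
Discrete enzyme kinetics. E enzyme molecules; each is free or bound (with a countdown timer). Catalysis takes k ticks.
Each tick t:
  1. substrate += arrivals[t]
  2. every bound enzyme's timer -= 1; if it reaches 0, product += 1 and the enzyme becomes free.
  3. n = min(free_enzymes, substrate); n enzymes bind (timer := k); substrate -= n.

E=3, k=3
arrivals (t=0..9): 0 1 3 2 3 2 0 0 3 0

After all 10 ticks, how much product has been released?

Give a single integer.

t=0: arr=0 -> substrate=0 bound=0 product=0
t=1: arr=1 -> substrate=0 bound=1 product=0
t=2: arr=3 -> substrate=1 bound=3 product=0
t=3: arr=2 -> substrate=3 bound=3 product=0
t=4: arr=3 -> substrate=5 bound=3 product=1
t=5: arr=2 -> substrate=5 bound=3 product=3
t=6: arr=0 -> substrate=5 bound=3 product=3
t=7: arr=0 -> substrate=4 bound=3 product=4
t=8: arr=3 -> substrate=5 bound=3 product=6
t=9: arr=0 -> substrate=5 bound=3 product=6

Answer: 6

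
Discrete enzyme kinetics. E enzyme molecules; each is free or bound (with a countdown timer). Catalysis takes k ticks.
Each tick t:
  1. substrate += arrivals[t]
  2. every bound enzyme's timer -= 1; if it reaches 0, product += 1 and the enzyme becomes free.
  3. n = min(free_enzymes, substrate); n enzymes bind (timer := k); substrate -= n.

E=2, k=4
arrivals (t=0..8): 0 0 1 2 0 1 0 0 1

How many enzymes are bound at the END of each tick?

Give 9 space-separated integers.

t=0: arr=0 -> substrate=0 bound=0 product=0
t=1: arr=0 -> substrate=0 bound=0 product=0
t=2: arr=1 -> substrate=0 bound=1 product=0
t=3: arr=2 -> substrate=1 bound=2 product=0
t=4: arr=0 -> substrate=1 bound=2 product=0
t=5: arr=1 -> substrate=2 bound=2 product=0
t=6: arr=0 -> substrate=1 bound=2 product=1
t=7: arr=0 -> substrate=0 bound=2 product=2
t=8: arr=1 -> substrate=1 bound=2 product=2

Answer: 0 0 1 2 2 2 2 2 2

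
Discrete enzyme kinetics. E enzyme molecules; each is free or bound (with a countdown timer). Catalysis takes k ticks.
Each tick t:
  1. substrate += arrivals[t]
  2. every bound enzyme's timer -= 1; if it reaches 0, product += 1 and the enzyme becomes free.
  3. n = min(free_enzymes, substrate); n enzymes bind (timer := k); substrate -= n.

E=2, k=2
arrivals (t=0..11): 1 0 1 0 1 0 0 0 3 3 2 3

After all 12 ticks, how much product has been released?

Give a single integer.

t=0: arr=1 -> substrate=0 bound=1 product=0
t=1: arr=0 -> substrate=0 bound=1 product=0
t=2: arr=1 -> substrate=0 bound=1 product=1
t=3: arr=0 -> substrate=0 bound=1 product=1
t=4: arr=1 -> substrate=0 bound=1 product=2
t=5: arr=0 -> substrate=0 bound=1 product=2
t=6: arr=0 -> substrate=0 bound=0 product=3
t=7: arr=0 -> substrate=0 bound=0 product=3
t=8: arr=3 -> substrate=1 bound=2 product=3
t=9: arr=3 -> substrate=4 bound=2 product=3
t=10: arr=2 -> substrate=4 bound=2 product=5
t=11: arr=3 -> substrate=7 bound=2 product=5

Answer: 5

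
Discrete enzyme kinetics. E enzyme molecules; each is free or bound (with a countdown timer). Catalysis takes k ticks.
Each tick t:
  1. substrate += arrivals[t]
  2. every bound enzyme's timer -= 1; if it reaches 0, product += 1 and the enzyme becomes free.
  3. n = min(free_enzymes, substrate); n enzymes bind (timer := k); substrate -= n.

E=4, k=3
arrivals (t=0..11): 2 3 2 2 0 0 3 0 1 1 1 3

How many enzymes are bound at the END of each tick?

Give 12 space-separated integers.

Answer: 2 4 4 4 4 4 4 4 4 4 3 4

Derivation:
t=0: arr=2 -> substrate=0 bound=2 product=0
t=1: arr=3 -> substrate=1 bound=4 product=0
t=2: arr=2 -> substrate=3 bound=4 product=0
t=3: arr=2 -> substrate=3 bound=4 product=2
t=4: arr=0 -> substrate=1 bound=4 product=4
t=5: arr=0 -> substrate=1 bound=4 product=4
t=6: arr=3 -> substrate=2 bound=4 product=6
t=7: arr=0 -> substrate=0 bound=4 product=8
t=8: arr=1 -> substrate=1 bound=4 product=8
t=9: arr=1 -> substrate=0 bound=4 product=10
t=10: arr=1 -> substrate=0 bound=3 product=12
t=11: arr=3 -> substrate=2 bound=4 product=12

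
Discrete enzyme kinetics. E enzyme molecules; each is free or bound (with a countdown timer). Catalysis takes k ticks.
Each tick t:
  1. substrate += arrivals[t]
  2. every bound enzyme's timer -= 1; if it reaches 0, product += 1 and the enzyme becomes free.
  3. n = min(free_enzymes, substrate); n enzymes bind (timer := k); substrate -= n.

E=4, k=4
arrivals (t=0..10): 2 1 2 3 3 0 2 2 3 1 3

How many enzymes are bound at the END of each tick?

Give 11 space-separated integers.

t=0: arr=2 -> substrate=0 bound=2 product=0
t=1: arr=1 -> substrate=0 bound=3 product=0
t=2: arr=2 -> substrate=1 bound=4 product=0
t=3: arr=3 -> substrate=4 bound=4 product=0
t=4: arr=3 -> substrate=5 bound=4 product=2
t=5: arr=0 -> substrate=4 bound=4 product=3
t=6: arr=2 -> substrate=5 bound=4 product=4
t=7: arr=2 -> substrate=7 bound=4 product=4
t=8: arr=3 -> substrate=8 bound=4 product=6
t=9: arr=1 -> substrate=8 bound=4 product=7
t=10: arr=3 -> substrate=10 bound=4 product=8

Answer: 2 3 4 4 4 4 4 4 4 4 4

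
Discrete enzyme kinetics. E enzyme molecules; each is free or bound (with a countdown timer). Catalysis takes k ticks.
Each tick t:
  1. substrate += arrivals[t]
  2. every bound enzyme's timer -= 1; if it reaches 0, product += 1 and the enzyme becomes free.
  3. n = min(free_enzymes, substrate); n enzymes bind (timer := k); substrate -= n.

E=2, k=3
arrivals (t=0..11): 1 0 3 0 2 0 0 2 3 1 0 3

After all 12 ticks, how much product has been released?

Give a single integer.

Answer: 6

Derivation:
t=0: arr=1 -> substrate=0 bound=1 product=0
t=1: arr=0 -> substrate=0 bound=1 product=0
t=2: arr=3 -> substrate=2 bound=2 product=0
t=3: arr=0 -> substrate=1 bound=2 product=1
t=4: arr=2 -> substrate=3 bound=2 product=1
t=5: arr=0 -> substrate=2 bound=2 product=2
t=6: arr=0 -> substrate=1 bound=2 product=3
t=7: arr=2 -> substrate=3 bound=2 product=3
t=8: arr=3 -> substrate=5 bound=2 product=4
t=9: arr=1 -> substrate=5 bound=2 product=5
t=10: arr=0 -> substrate=5 bound=2 product=5
t=11: arr=3 -> substrate=7 bound=2 product=6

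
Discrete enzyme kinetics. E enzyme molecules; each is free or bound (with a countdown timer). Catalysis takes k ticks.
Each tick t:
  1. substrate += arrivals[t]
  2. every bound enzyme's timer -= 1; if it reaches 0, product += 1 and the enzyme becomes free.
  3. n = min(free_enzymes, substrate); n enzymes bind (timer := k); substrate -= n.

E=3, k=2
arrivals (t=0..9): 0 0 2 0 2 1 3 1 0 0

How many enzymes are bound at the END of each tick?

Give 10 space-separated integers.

Answer: 0 0 2 2 2 3 3 3 2 1

Derivation:
t=0: arr=0 -> substrate=0 bound=0 product=0
t=1: arr=0 -> substrate=0 bound=0 product=0
t=2: arr=2 -> substrate=0 bound=2 product=0
t=3: arr=0 -> substrate=0 bound=2 product=0
t=4: arr=2 -> substrate=0 bound=2 product=2
t=5: arr=1 -> substrate=0 bound=3 product=2
t=6: arr=3 -> substrate=1 bound=3 product=4
t=7: arr=1 -> substrate=1 bound=3 product=5
t=8: arr=0 -> substrate=0 bound=2 product=7
t=9: arr=0 -> substrate=0 bound=1 product=8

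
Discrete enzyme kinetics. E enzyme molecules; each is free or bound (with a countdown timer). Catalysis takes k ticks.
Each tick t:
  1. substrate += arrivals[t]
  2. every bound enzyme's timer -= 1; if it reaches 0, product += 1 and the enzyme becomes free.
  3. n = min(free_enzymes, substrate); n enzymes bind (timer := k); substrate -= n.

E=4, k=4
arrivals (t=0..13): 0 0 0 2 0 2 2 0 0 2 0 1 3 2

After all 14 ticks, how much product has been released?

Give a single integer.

Answer: 8

Derivation:
t=0: arr=0 -> substrate=0 bound=0 product=0
t=1: arr=0 -> substrate=0 bound=0 product=0
t=2: arr=0 -> substrate=0 bound=0 product=0
t=3: arr=2 -> substrate=0 bound=2 product=0
t=4: arr=0 -> substrate=0 bound=2 product=0
t=5: arr=2 -> substrate=0 bound=4 product=0
t=6: arr=2 -> substrate=2 bound=4 product=0
t=7: arr=0 -> substrate=0 bound=4 product=2
t=8: arr=0 -> substrate=0 bound=4 product=2
t=9: arr=2 -> substrate=0 bound=4 product=4
t=10: arr=0 -> substrate=0 bound=4 product=4
t=11: arr=1 -> substrate=0 bound=3 product=6
t=12: arr=3 -> substrate=2 bound=4 product=6
t=13: arr=2 -> substrate=2 bound=4 product=8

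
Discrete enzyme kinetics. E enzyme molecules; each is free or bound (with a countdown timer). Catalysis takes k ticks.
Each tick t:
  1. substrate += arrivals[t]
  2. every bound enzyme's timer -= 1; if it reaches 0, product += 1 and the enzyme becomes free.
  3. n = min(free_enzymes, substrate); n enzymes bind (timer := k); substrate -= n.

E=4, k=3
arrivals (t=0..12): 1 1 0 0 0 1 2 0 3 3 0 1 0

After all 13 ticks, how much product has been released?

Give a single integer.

Answer: 9

Derivation:
t=0: arr=1 -> substrate=0 bound=1 product=0
t=1: arr=1 -> substrate=0 bound=2 product=0
t=2: arr=0 -> substrate=0 bound=2 product=0
t=3: arr=0 -> substrate=0 bound=1 product=1
t=4: arr=0 -> substrate=0 bound=0 product=2
t=5: arr=1 -> substrate=0 bound=1 product=2
t=6: arr=2 -> substrate=0 bound=3 product=2
t=7: arr=0 -> substrate=0 bound=3 product=2
t=8: arr=3 -> substrate=1 bound=4 product=3
t=9: arr=3 -> substrate=2 bound=4 product=5
t=10: arr=0 -> substrate=2 bound=4 product=5
t=11: arr=1 -> substrate=1 bound=4 product=7
t=12: arr=0 -> substrate=0 bound=3 product=9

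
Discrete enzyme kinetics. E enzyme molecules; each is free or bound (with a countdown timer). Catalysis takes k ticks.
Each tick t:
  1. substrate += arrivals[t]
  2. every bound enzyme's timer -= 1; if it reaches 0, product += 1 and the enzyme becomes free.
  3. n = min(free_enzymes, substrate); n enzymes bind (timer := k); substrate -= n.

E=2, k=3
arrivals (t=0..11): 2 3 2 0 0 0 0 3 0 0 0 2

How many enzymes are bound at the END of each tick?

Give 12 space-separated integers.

t=0: arr=2 -> substrate=0 bound=2 product=0
t=1: arr=3 -> substrate=3 bound=2 product=0
t=2: arr=2 -> substrate=5 bound=2 product=0
t=3: arr=0 -> substrate=3 bound=2 product=2
t=4: arr=0 -> substrate=3 bound=2 product=2
t=5: arr=0 -> substrate=3 bound=2 product=2
t=6: arr=0 -> substrate=1 bound=2 product=4
t=7: arr=3 -> substrate=4 bound=2 product=4
t=8: arr=0 -> substrate=4 bound=2 product=4
t=9: arr=0 -> substrate=2 bound=2 product=6
t=10: arr=0 -> substrate=2 bound=2 product=6
t=11: arr=2 -> substrate=4 bound=2 product=6

Answer: 2 2 2 2 2 2 2 2 2 2 2 2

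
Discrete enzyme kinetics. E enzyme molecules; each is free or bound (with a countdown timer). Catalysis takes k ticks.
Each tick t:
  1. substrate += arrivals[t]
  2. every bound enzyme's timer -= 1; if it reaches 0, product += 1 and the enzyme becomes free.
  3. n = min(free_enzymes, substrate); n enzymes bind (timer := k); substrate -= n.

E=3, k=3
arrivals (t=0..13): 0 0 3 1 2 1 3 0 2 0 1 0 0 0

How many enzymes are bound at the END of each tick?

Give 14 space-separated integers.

t=0: arr=0 -> substrate=0 bound=0 product=0
t=1: arr=0 -> substrate=0 bound=0 product=0
t=2: arr=3 -> substrate=0 bound=3 product=0
t=3: arr=1 -> substrate=1 bound=3 product=0
t=4: arr=2 -> substrate=3 bound=3 product=0
t=5: arr=1 -> substrate=1 bound=3 product=3
t=6: arr=3 -> substrate=4 bound=3 product=3
t=7: arr=0 -> substrate=4 bound=3 product=3
t=8: arr=2 -> substrate=3 bound=3 product=6
t=9: arr=0 -> substrate=3 bound=3 product=6
t=10: arr=1 -> substrate=4 bound=3 product=6
t=11: arr=0 -> substrate=1 bound=3 product=9
t=12: arr=0 -> substrate=1 bound=3 product=9
t=13: arr=0 -> substrate=1 bound=3 product=9

Answer: 0 0 3 3 3 3 3 3 3 3 3 3 3 3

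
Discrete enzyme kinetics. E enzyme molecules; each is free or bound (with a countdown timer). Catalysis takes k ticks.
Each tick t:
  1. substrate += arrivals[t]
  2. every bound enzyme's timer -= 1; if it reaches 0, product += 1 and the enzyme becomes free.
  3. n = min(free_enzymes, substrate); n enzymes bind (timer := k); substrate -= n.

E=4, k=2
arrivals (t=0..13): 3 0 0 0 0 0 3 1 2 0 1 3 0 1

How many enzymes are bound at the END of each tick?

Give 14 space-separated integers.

Answer: 3 3 0 0 0 0 3 4 3 2 1 4 3 1

Derivation:
t=0: arr=3 -> substrate=0 bound=3 product=0
t=1: arr=0 -> substrate=0 bound=3 product=0
t=2: arr=0 -> substrate=0 bound=0 product=3
t=3: arr=0 -> substrate=0 bound=0 product=3
t=4: arr=0 -> substrate=0 bound=0 product=3
t=5: arr=0 -> substrate=0 bound=0 product=3
t=6: arr=3 -> substrate=0 bound=3 product=3
t=7: arr=1 -> substrate=0 bound=4 product=3
t=8: arr=2 -> substrate=0 bound=3 product=6
t=9: arr=0 -> substrate=0 bound=2 product=7
t=10: arr=1 -> substrate=0 bound=1 product=9
t=11: arr=3 -> substrate=0 bound=4 product=9
t=12: arr=0 -> substrate=0 bound=3 product=10
t=13: arr=1 -> substrate=0 bound=1 product=13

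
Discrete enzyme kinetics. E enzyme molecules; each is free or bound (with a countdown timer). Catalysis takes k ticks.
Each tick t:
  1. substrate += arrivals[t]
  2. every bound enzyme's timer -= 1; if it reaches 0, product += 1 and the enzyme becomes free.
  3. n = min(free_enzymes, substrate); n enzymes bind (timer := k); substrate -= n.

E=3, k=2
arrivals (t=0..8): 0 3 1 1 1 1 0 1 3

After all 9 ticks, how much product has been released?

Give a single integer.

Answer: 7

Derivation:
t=0: arr=0 -> substrate=0 bound=0 product=0
t=1: arr=3 -> substrate=0 bound=3 product=0
t=2: arr=1 -> substrate=1 bound=3 product=0
t=3: arr=1 -> substrate=0 bound=2 product=3
t=4: arr=1 -> substrate=0 bound=3 product=3
t=5: arr=1 -> substrate=0 bound=2 product=5
t=6: arr=0 -> substrate=0 bound=1 product=6
t=7: arr=1 -> substrate=0 bound=1 product=7
t=8: arr=3 -> substrate=1 bound=3 product=7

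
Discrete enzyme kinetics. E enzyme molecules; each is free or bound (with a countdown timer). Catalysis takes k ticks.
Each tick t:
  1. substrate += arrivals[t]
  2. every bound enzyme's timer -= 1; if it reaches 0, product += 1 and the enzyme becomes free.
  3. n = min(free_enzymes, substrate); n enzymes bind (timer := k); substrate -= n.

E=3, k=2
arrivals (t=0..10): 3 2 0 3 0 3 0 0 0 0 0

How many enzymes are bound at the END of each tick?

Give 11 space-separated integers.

Answer: 3 3 2 3 3 3 3 2 0 0 0

Derivation:
t=0: arr=3 -> substrate=0 bound=3 product=0
t=1: arr=2 -> substrate=2 bound=3 product=0
t=2: arr=0 -> substrate=0 bound=2 product=3
t=3: arr=3 -> substrate=2 bound=3 product=3
t=4: arr=0 -> substrate=0 bound=3 product=5
t=5: arr=3 -> substrate=2 bound=3 product=6
t=6: arr=0 -> substrate=0 bound=3 product=8
t=7: arr=0 -> substrate=0 bound=2 product=9
t=8: arr=0 -> substrate=0 bound=0 product=11
t=9: arr=0 -> substrate=0 bound=0 product=11
t=10: arr=0 -> substrate=0 bound=0 product=11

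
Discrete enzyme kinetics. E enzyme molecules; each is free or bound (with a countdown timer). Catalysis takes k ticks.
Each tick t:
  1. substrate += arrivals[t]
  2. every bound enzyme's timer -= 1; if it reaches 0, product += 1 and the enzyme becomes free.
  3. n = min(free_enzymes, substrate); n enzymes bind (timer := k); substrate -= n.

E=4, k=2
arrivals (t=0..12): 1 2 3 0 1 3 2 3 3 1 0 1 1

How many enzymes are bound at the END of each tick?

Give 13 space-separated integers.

Answer: 1 3 4 3 2 4 4 4 4 4 4 2 2

Derivation:
t=0: arr=1 -> substrate=0 bound=1 product=0
t=1: arr=2 -> substrate=0 bound=3 product=0
t=2: arr=3 -> substrate=1 bound=4 product=1
t=3: arr=0 -> substrate=0 bound=3 product=3
t=4: arr=1 -> substrate=0 bound=2 product=5
t=5: arr=3 -> substrate=0 bound=4 product=6
t=6: arr=2 -> substrate=1 bound=4 product=7
t=7: arr=3 -> substrate=1 bound=4 product=10
t=8: arr=3 -> substrate=3 bound=4 product=11
t=9: arr=1 -> substrate=1 bound=4 product=14
t=10: arr=0 -> substrate=0 bound=4 product=15
t=11: arr=1 -> substrate=0 bound=2 product=18
t=12: arr=1 -> substrate=0 bound=2 product=19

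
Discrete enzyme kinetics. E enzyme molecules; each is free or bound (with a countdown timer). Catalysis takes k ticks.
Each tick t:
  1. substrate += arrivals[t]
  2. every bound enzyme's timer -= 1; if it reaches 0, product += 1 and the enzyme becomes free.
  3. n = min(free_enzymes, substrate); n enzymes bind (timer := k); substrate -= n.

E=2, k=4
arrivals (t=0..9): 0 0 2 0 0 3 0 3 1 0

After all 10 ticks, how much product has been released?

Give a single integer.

Answer: 2

Derivation:
t=0: arr=0 -> substrate=0 bound=0 product=0
t=1: arr=0 -> substrate=0 bound=0 product=0
t=2: arr=2 -> substrate=0 bound=2 product=0
t=3: arr=0 -> substrate=0 bound=2 product=0
t=4: arr=0 -> substrate=0 bound=2 product=0
t=5: arr=3 -> substrate=3 bound=2 product=0
t=6: arr=0 -> substrate=1 bound=2 product=2
t=7: arr=3 -> substrate=4 bound=2 product=2
t=8: arr=1 -> substrate=5 bound=2 product=2
t=9: arr=0 -> substrate=5 bound=2 product=2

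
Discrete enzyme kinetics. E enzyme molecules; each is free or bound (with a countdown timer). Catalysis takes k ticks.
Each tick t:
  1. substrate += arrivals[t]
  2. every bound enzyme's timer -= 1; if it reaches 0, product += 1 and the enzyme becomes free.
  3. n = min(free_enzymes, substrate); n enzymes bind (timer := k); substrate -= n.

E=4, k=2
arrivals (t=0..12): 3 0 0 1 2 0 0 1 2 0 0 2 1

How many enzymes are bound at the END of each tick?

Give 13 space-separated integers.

t=0: arr=3 -> substrate=0 bound=3 product=0
t=1: arr=0 -> substrate=0 bound=3 product=0
t=2: arr=0 -> substrate=0 bound=0 product=3
t=3: arr=1 -> substrate=0 bound=1 product=3
t=4: arr=2 -> substrate=0 bound=3 product=3
t=5: arr=0 -> substrate=0 bound=2 product=4
t=6: arr=0 -> substrate=0 bound=0 product=6
t=7: arr=1 -> substrate=0 bound=1 product=6
t=8: arr=2 -> substrate=0 bound=3 product=6
t=9: arr=0 -> substrate=0 bound=2 product=7
t=10: arr=0 -> substrate=0 bound=0 product=9
t=11: arr=2 -> substrate=0 bound=2 product=9
t=12: arr=1 -> substrate=0 bound=3 product=9

Answer: 3 3 0 1 3 2 0 1 3 2 0 2 3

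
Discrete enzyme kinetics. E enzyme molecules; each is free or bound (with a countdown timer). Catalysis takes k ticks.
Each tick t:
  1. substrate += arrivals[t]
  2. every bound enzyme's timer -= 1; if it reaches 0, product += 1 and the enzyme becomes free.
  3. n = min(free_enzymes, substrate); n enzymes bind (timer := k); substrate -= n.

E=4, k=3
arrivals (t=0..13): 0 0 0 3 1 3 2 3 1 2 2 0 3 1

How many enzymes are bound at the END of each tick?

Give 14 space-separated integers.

t=0: arr=0 -> substrate=0 bound=0 product=0
t=1: arr=0 -> substrate=0 bound=0 product=0
t=2: arr=0 -> substrate=0 bound=0 product=0
t=3: arr=3 -> substrate=0 bound=3 product=0
t=4: arr=1 -> substrate=0 bound=4 product=0
t=5: arr=3 -> substrate=3 bound=4 product=0
t=6: arr=2 -> substrate=2 bound=4 product=3
t=7: arr=3 -> substrate=4 bound=4 product=4
t=8: arr=1 -> substrate=5 bound=4 product=4
t=9: arr=2 -> substrate=4 bound=4 product=7
t=10: arr=2 -> substrate=5 bound=4 product=8
t=11: arr=0 -> substrate=5 bound=4 product=8
t=12: arr=3 -> substrate=5 bound=4 product=11
t=13: arr=1 -> substrate=5 bound=4 product=12

Answer: 0 0 0 3 4 4 4 4 4 4 4 4 4 4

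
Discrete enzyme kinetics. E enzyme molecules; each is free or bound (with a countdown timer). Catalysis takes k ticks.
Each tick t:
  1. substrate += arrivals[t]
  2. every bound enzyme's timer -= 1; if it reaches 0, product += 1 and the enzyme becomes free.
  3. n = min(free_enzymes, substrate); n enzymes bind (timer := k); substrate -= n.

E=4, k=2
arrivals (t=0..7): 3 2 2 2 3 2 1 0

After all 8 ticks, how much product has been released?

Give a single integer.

t=0: arr=3 -> substrate=0 bound=3 product=0
t=1: arr=2 -> substrate=1 bound=4 product=0
t=2: arr=2 -> substrate=0 bound=4 product=3
t=3: arr=2 -> substrate=1 bound=4 product=4
t=4: arr=3 -> substrate=1 bound=4 product=7
t=5: arr=2 -> substrate=2 bound=4 product=8
t=6: arr=1 -> substrate=0 bound=4 product=11
t=7: arr=0 -> substrate=0 bound=3 product=12

Answer: 12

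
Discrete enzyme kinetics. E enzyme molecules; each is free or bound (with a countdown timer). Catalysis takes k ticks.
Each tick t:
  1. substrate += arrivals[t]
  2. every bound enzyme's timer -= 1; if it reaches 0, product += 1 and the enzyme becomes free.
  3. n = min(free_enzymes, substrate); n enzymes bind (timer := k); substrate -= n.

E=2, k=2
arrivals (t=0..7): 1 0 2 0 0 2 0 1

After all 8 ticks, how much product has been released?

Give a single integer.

t=0: arr=1 -> substrate=0 bound=1 product=0
t=1: arr=0 -> substrate=0 bound=1 product=0
t=2: arr=2 -> substrate=0 bound=2 product=1
t=3: arr=0 -> substrate=0 bound=2 product=1
t=4: arr=0 -> substrate=0 bound=0 product=3
t=5: arr=2 -> substrate=0 bound=2 product=3
t=6: arr=0 -> substrate=0 bound=2 product=3
t=7: arr=1 -> substrate=0 bound=1 product=5

Answer: 5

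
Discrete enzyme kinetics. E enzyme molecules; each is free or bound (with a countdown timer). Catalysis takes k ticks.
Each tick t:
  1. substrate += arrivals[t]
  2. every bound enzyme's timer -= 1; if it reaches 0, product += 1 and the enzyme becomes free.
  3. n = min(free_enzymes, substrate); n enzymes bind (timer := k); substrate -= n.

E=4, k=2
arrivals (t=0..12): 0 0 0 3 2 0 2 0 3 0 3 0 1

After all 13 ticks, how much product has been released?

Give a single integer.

Answer: 13

Derivation:
t=0: arr=0 -> substrate=0 bound=0 product=0
t=1: arr=0 -> substrate=0 bound=0 product=0
t=2: arr=0 -> substrate=0 bound=0 product=0
t=3: arr=3 -> substrate=0 bound=3 product=0
t=4: arr=2 -> substrate=1 bound=4 product=0
t=5: arr=0 -> substrate=0 bound=2 product=3
t=6: arr=2 -> substrate=0 bound=3 product=4
t=7: arr=0 -> substrate=0 bound=2 product=5
t=8: arr=3 -> substrate=0 bound=3 product=7
t=9: arr=0 -> substrate=0 bound=3 product=7
t=10: arr=3 -> substrate=0 bound=3 product=10
t=11: arr=0 -> substrate=0 bound=3 product=10
t=12: arr=1 -> substrate=0 bound=1 product=13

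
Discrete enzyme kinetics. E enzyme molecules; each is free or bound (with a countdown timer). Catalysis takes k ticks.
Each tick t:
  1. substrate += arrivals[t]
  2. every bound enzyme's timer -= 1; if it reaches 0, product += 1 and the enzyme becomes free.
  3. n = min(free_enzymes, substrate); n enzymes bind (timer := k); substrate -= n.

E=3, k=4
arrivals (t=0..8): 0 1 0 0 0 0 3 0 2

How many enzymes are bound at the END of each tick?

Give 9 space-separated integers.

t=0: arr=0 -> substrate=0 bound=0 product=0
t=1: arr=1 -> substrate=0 bound=1 product=0
t=2: arr=0 -> substrate=0 bound=1 product=0
t=3: arr=0 -> substrate=0 bound=1 product=0
t=4: arr=0 -> substrate=0 bound=1 product=0
t=5: arr=0 -> substrate=0 bound=0 product=1
t=6: arr=3 -> substrate=0 bound=3 product=1
t=7: arr=0 -> substrate=0 bound=3 product=1
t=8: arr=2 -> substrate=2 bound=3 product=1

Answer: 0 1 1 1 1 0 3 3 3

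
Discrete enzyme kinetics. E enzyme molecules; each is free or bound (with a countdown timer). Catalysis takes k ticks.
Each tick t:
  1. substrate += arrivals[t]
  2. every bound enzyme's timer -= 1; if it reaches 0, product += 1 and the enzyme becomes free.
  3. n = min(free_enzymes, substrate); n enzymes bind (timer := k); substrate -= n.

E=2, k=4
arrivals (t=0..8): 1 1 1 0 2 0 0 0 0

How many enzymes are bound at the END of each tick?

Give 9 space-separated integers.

t=0: arr=1 -> substrate=0 bound=1 product=0
t=1: arr=1 -> substrate=0 bound=2 product=0
t=2: arr=1 -> substrate=1 bound=2 product=0
t=3: arr=0 -> substrate=1 bound=2 product=0
t=4: arr=2 -> substrate=2 bound=2 product=1
t=5: arr=0 -> substrate=1 bound=2 product=2
t=6: arr=0 -> substrate=1 bound=2 product=2
t=7: arr=0 -> substrate=1 bound=2 product=2
t=8: arr=0 -> substrate=0 bound=2 product=3

Answer: 1 2 2 2 2 2 2 2 2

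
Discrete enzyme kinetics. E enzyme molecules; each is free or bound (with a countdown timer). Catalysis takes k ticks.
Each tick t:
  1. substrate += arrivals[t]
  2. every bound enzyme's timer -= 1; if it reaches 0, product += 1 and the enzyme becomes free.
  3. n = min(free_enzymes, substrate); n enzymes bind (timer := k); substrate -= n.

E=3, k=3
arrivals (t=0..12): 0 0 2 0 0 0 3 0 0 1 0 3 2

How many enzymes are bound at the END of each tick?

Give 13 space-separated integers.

t=0: arr=0 -> substrate=0 bound=0 product=0
t=1: arr=0 -> substrate=0 bound=0 product=0
t=2: arr=2 -> substrate=0 bound=2 product=0
t=3: arr=0 -> substrate=0 bound=2 product=0
t=4: arr=0 -> substrate=0 bound=2 product=0
t=5: arr=0 -> substrate=0 bound=0 product=2
t=6: arr=3 -> substrate=0 bound=3 product=2
t=7: arr=0 -> substrate=0 bound=3 product=2
t=8: arr=0 -> substrate=0 bound=3 product=2
t=9: arr=1 -> substrate=0 bound=1 product=5
t=10: arr=0 -> substrate=0 bound=1 product=5
t=11: arr=3 -> substrate=1 bound=3 product=5
t=12: arr=2 -> substrate=2 bound=3 product=6

Answer: 0 0 2 2 2 0 3 3 3 1 1 3 3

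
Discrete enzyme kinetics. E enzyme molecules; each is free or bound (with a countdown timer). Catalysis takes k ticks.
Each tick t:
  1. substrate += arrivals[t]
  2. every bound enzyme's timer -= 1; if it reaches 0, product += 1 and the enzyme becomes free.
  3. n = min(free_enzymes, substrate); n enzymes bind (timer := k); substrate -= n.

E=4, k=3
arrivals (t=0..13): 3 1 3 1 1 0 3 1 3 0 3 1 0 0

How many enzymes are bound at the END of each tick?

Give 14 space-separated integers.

Answer: 3 4 4 4 4 4 4 4 4 4 4 4 4 4

Derivation:
t=0: arr=3 -> substrate=0 bound=3 product=0
t=1: arr=1 -> substrate=0 bound=4 product=0
t=2: arr=3 -> substrate=3 bound=4 product=0
t=3: arr=1 -> substrate=1 bound=4 product=3
t=4: arr=1 -> substrate=1 bound=4 product=4
t=5: arr=0 -> substrate=1 bound=4 product=4
t=6: arr=3 -> substrate=1 bound=4 product=7
t=7: arr=1 -> substrate=1 bound=4 product=8
t=8: arr=3 -> substrate=4 bound=4 product=8
t=9: arr=0 -> substrate=1 bound=4 product=11
t=10: arr=3 -> substrate=3 bound=4 product=12
t=11: arr=1 -> substrate=4 bound=4 product=12
t=12: arr=0 -> substrate=1 bound=4 product=15
t=13: arr=0 -> substrate=0 bound=4 product=16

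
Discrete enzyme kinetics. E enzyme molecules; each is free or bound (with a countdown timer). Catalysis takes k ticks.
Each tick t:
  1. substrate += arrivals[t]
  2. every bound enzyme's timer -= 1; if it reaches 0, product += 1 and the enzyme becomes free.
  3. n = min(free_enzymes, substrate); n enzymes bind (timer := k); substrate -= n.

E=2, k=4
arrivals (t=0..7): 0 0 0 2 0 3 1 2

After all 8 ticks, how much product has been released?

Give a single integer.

t=0: arr=0 -> substrate=0 bound=0 product=0
t=1: arr=0 -> substrate=0 bound=0 product=0
t=2: arr=0 -> substrate=0 bound=0 product=0
t=3: arr=2 -> substrate=0 bound=2 product=0
t=4: arr=0 -> substrate=0 bound=2 product=0
t=5: arr=3 -> substrate=3 bound=2 product=0
t=6: arr=1 -> substrate=4 bound=2 product=0
t=7: arr=2 -> substrate=4 bound=2 product=2

Answer: 2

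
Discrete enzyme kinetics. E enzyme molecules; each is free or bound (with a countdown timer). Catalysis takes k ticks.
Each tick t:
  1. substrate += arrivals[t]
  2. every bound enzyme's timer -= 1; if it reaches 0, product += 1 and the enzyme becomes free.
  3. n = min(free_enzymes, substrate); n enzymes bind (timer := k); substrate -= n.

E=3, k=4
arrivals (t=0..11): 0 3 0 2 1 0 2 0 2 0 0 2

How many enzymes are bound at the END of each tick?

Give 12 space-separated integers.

Answer: 0 3 3 3 3 3 3 3 3 3 3 3

Derivation:
t=0: arr=0 -> substrate=0 bound=0 product=0
t=1: arr=3 -> substrate=0 bound=3 product=0
t=2: arr=0 -> substrate=0 bound=3 product=0
t=3: arr=2 -> substrate=2 bound=3 product=0
t=4: arr=1 -> substrate=3 bound=3 product=0
t=5: arr=0 -> substrate=0 bound=3 product=3
t=6: arr=2 -> substrate=2 bound=3 product=3
t=7: arr=0 -> substrate=2 bound=3 product=3
t=8: arr=2 -> substrate=4 bound=3 product=3
t=9: arr=0 -> substrate=1 bound=3 product=6
t=10: arr=0 -> substrate=1 bound=3 product=6
t=11: arr=2 -> substrate=3 bound=3 product=6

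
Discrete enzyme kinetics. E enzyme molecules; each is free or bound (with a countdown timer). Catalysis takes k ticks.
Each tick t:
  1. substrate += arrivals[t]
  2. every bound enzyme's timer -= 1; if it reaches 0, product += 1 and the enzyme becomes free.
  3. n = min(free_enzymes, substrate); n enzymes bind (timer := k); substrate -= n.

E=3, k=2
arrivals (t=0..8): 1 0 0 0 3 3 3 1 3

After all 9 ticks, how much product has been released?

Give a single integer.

t=0: arr=1 -> substrate=0 bound=1 product=0
t=1: arr=0 -> substrate=0 bound=1 product=0
t=2: arr=0 -> substrate=0 bound=0 product=1
t=3: arr=0 -> substrate=0 bound=0 product=1
t=4: arr=3 -> substrate=0 bound=3 product=1
t=5: arr=3 -> substrate=3 bound=3 product=1
t=6: arr=3 -> substrate=3 bound=3 product=4
t=7: arr=1 -> substrate=4 bound=3 product=4
t=8: arr=3 -> substrate=4 bound=3 product=7

Answer: 7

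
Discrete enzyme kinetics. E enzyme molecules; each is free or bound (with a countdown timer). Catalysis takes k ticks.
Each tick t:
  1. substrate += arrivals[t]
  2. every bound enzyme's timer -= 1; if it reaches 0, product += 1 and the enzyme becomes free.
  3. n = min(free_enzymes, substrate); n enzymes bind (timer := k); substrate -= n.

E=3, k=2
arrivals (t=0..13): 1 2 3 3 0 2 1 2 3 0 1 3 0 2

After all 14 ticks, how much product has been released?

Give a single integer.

t=0: arr=1 -> substrate=0 bound=1 product=0
t=1: arr=2 -> substrate=0 bound=3 product=0
t=2: arr=3 -> substrate=2 bound=3 product=1
t=3: arr=3 -> substrate=3 bound=3 product=3
t=4: arr=0 -> substrate=2 bound=3 product=4
t=5: arr=2 -> substrate=2 bound=3 product=6
t=6: arr=1 -> substrate=2 bound=3 product=7
t=7: arr=2 -> substrate=2 bound=3 product=9
t=8: arr=3 -> substrate=4 bound=3 product=10
t=9: arr=0 -> substrate=2 bound=3 product=12
t=10: arr=1 -> substrate=2 bound=3 product=13
t=11: arr=3 -> substrate=3 bound=3 product=15
t=12: arr=0 -> substrate=2 bound=3 product=16
t=13: arr=2 -> substrate=2 bound=3 product=18

Answer: 18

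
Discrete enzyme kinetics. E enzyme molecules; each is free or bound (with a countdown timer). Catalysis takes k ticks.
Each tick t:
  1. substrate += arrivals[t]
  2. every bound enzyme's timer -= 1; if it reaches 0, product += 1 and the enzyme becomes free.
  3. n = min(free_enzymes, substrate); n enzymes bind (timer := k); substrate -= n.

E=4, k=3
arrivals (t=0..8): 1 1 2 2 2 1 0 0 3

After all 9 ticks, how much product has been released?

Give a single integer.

t=0: arr=1 -> substrate=0 bound=1 product=0
t=1: arr=1 -> substrate=0 bound=2 product=0
t=2: arr=2 -> substrate=0 bound=4 product=0
t=3: arr=2 -> substrate=1 bound=4 product=1
t=4: arr=2 -> substrate=2 bound=4 product=2
t=5: arr=1 -> substrate=1 bound=4 product=4
t=6: arr=0 -> substrate=0 bound=4 product=5
t=7: arr=0 -> substrate=0 bound=3 product=6
t=8: arr=3 -> substrate=0 bound=4 product=8

Answer: 8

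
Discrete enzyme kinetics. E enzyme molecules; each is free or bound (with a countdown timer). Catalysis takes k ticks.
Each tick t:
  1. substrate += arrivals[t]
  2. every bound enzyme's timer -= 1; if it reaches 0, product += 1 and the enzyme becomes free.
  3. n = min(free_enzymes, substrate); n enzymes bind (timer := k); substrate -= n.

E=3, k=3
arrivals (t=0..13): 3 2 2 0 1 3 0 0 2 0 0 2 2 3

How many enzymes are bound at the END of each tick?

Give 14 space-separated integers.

t=0: arr=3 -> substrate=0 bound=3 product=0
t=1: arr=2 -> substrate=2 bound=3 product=0
t=2: arr=2 -> substrate=4 bound=3 product=0
t=3: arr=0 -> substrate=1 bound=3 product=3
t=4: arr=1 -> substrate=2 bound=3 product=3
t=5: arr=3 -> substrate=5 bound=3 product=3
t=6: arr=0 -> substrate=2 bound=3 product=6
t=7: arr=0 -> substrate=2 bound=3 product=6
t=8: arr=2 -> substrate=4 bound=3 product=6
t=9: arr=0 -> substrate=1 bound=3 product=9
t=10: arr=0 -> substrate=1 bound=3 product=9
t=11: arr=2 -> substrate=3 bound=3 product=9
t=12: arr=2 -> substrate=2 bound=3 product=12
t=13: arr=3 -> substrate=5 bound=3 product=12

Answer: 3 3 3 3 3 3 3 3 3 3 3 3 3 3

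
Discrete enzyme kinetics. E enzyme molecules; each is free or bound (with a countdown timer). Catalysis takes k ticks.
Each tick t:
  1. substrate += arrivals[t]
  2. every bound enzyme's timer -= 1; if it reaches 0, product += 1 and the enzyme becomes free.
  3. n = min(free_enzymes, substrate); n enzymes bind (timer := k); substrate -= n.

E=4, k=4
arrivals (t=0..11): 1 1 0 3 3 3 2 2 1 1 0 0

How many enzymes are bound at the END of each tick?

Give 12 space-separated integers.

Answer: 1 2 2 4 4 4 4 4 4 4 4 4

Derivation:
t=0: arr=1 -> substrate=0 bound=1 product=0
t=1: arr=1 -> substrate=0 bound=2 product=0
t=2: arr=0 -> substrate=0 bound=2 product=0
t=3: arr=3 -> substrate=1 bound=4 product=0
t=4: arr=3 -> substrate=3 bound=4 product=1
t=5: arr=3 -> substrate=5 bound=4 product=2
t=6: arr=2 -> substrate=7 bound=4 product=2
t=7: arr=2 -> substrate=7 bound=4 product=4
t=8: arr=1 -> substrate=7 bound=4 product=5
t=9: arr=1 -> substrate=7 bound=4 product=6
t=10: arr=0 -> substrate=7 bound=4 product=6
t=11: arr=0 -> substrate=5 bound=4 product=8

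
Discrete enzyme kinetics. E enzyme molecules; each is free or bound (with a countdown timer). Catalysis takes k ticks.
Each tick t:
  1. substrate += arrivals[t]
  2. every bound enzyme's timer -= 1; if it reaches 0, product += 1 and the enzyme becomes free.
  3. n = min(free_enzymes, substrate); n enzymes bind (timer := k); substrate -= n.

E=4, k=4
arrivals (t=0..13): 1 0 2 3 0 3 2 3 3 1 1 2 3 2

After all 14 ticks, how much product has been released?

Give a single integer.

Answer: 9

Derivation:
t=0: arr=1 -> substrate=0 bound=1 product=0
t=1: arr=0 -> substrate=0 bound=1 product=0
t=2: arr=2 -> substrate=0 bound=3 product=0
t=3: arr=3 -> substrate=2 bound=4 product=0
t=4: arr=0 -> substrate=1 bound=4 product=1
t=5: arr=3 -> substrate=4 bound=4 product=1
t=6: arr=2 -> substrate=4 bound=4 product=3
t=7: arr=3 -> substrate=6 bound=4 product=4
t=8: arr=3 -> substrate=8 bound=4 product=5
t=9: arr=1 -> substrate=9 bound=4 product=5
t=10: arr=1 -> substrate=8 bound=4 product=7
t=11: arr=2 -> substrate=9 bound=4 product=8
t=12: arr=3 -> substrate=11 bound=4 product=9
t=13: arr=2 -> substrate=13 bound=4 product=9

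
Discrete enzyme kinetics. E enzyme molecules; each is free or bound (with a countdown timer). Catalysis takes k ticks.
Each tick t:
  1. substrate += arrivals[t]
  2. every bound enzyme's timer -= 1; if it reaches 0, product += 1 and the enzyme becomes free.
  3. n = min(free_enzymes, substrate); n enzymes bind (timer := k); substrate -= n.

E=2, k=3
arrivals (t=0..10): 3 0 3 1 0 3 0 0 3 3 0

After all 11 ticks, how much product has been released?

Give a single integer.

t=0: arr=3 -> substrate=1 bound=2 product=0
t=1: arr=0 -> substrate=1 bound=2 product=0
t=2: arr=3 -> substrate=4 bound=2 product=0
t=3: arr=1 -> substrate=3 bound=2 product=2
t=4: arr=0 -> substrate=3 bound=2 product=2
t=5: arr=3 -> substrate=6 bound=2 product=2
t=6: arr=0 -> substrate=4 bound=2 product=4
t=7: arr=0 -> substrate=4 bound=2 product=4
t=8: arr=3 -> substrate=7 bound=2 product=4
t=9: arr=3 -> substrate=8 bound=2 product=6
t=10: arr=0 -> substrate=8 bound=2 product=6

Answer: 6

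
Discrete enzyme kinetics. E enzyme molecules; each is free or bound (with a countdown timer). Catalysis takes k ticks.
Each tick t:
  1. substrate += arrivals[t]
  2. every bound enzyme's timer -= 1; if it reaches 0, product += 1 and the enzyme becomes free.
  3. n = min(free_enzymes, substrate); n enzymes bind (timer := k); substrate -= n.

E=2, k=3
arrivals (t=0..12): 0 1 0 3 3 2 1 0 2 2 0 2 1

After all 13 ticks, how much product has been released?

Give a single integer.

t=0: arr=0 -> substrate=0 bound=0 product=0
t=1: arr=1 -> substrate=0 bound=1 product=0
t=2: arr=0 -> substrate=0 bound=1 product=0
t=3: arr=3 -> substrate=2 bound=2 product=0
t=4: arr=3 -> substrate=4 bound=2 product=1
t=5: arr=2 -> substrate=6 bound=2 product=1
t=6: arr=1 -> substrate=6 bound=2 product=2
t=7: arr=0 -> substrate=5 bound=2 product=3
t=8: arr=2 -> substrate=7 bound=2 product=3
t=9: arr=2 -> substrate=8 bound=2 product=4
t=10: arr=0 -> substrate=7 bound=2 product=5
t=11: arr=2 -> substrate=9 bound=2 product=5
t=12: arr=1 -> substrate=9 bound=2 product=6

Answer: 6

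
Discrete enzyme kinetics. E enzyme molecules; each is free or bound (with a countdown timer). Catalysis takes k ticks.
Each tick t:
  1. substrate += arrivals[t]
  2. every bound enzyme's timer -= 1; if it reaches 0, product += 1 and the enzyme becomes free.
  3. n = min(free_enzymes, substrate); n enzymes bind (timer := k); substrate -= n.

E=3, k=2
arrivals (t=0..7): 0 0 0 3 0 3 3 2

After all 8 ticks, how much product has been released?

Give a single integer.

Answer: 6

Derivation:
t=0: arr=0 -> substrate=0 bound=0 product=0
t=1: arr=0 -> substrate=0 bound=0 product=0
t=2: arr=0 -> substrate=0 bound=0 product=0
t=3: arr=3 -> substrate=0 bound=3 product=0
t=4: arr=0 -> substrate=0 bound=3 product=0
t=5: arr=3 -> substrate=0 bound=3 product=3
t=6: arr=3 -> substrate=3 bound=3 product=3
t=7: arr=2 -> substrate=2 bound=3 product=6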